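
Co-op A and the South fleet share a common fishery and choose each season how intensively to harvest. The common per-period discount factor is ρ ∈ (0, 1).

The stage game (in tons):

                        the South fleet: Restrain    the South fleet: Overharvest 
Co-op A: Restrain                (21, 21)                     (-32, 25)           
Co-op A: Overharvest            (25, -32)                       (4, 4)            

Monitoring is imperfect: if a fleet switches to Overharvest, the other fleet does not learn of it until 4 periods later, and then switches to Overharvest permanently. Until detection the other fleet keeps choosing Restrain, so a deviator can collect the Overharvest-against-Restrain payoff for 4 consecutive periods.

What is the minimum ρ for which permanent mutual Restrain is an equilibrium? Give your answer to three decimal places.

The best deviation is to choose Overharvest for all 4 undetected periods, earning 25 each, then 4 forever once detected.
Deviation value: 25(1−ρ^4)/(1−ρ) + 4ρ^4/(1−ρ); cooperation value: 21/(1−ρ).
IC: 21 ≥ 25(1−ρ^4) + 4ρ^4 = 25 − 21ρ^4.
So ρ^4 ≥ 4/21, giving ρ ≥ (4/21)^(1/4) ≈ 0.661.

0.661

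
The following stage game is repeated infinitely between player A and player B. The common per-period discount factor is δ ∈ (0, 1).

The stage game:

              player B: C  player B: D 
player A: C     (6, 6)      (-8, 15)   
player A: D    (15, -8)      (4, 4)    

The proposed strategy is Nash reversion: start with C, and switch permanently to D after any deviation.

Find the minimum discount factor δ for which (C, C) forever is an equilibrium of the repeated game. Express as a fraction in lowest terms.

9/11

6/(1−δ) ≥ 15 + 4δ/(1−δ)
6 ≥ 15 − 11δ
δ ≥ 9/11.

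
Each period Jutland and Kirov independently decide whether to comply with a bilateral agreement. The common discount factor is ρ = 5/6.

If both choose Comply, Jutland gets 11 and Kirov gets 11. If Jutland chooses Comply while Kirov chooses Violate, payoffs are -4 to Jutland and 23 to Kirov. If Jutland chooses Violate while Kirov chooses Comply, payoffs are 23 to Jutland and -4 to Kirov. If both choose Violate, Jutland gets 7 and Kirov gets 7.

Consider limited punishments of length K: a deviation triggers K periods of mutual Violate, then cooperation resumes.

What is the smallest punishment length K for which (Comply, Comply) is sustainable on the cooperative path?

6

Need Σ_{k=1}^{K} ρ^k ≥ (23−11)/(11−7) = 3.0000 at ρ = 5/6.
At K = 5 the sum is 2.9906 < 3.0000; at K = 6 it is 3.3255 ≥ 3.0000.
So the minimum punishment length is K = 6.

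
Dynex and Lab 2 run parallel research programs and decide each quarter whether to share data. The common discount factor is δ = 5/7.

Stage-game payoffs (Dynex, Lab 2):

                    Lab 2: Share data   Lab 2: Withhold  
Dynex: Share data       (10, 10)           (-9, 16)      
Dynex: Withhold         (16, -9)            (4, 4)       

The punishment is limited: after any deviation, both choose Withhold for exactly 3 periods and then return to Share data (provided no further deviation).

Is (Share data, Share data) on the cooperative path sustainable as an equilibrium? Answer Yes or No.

Comparing payoff streams over the 4 periods until play realigns: cooperate → 10(1+δ+…+δ^3); deviate → 16 + 4(δ+…+δ^3).
Cooperation is sustained iff (10−4)(δ+…+δ^3) ≥ 16−10.
δ+…+δ^3 = 5/7·(1−(5/7)^3)/(1−5/7) = 1.5889, and (16−10)/(10−4) = 1.0000.
1.5889 ≥ 1.0000, so cooperation is sustainable.

Yes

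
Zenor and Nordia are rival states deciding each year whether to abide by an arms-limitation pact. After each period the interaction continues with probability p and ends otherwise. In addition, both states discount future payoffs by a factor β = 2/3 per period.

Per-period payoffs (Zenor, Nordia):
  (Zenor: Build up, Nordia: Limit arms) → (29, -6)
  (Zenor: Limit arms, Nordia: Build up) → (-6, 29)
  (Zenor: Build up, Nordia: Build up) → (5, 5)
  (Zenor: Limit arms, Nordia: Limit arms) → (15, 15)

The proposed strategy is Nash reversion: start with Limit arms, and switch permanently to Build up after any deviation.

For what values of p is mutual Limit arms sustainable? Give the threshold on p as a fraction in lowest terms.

7/8

Expected continuation weight on next period's payoff is β·p = 2/3·p, which plays the role of the discount factor.
Cooperation requires 2/3·p ≥ (29−15)/(29−5) = 7/12, hence p ≥ 7/8.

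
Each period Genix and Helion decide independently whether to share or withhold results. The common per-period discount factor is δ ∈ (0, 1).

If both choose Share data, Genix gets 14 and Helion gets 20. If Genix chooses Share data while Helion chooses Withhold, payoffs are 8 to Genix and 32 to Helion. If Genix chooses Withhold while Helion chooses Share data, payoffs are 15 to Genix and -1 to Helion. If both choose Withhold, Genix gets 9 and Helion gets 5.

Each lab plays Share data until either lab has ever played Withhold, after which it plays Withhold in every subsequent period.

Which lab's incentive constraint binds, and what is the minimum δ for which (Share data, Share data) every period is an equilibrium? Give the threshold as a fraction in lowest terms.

Helion; δ ≥ 4/9

Genix's threshold: (15−14)/(15−9) = 1/6.
Helion's threshold: (32−20)/(32−5) = 4/9.
1/6 < 4/9, so Helion binds and δ* = 4/9.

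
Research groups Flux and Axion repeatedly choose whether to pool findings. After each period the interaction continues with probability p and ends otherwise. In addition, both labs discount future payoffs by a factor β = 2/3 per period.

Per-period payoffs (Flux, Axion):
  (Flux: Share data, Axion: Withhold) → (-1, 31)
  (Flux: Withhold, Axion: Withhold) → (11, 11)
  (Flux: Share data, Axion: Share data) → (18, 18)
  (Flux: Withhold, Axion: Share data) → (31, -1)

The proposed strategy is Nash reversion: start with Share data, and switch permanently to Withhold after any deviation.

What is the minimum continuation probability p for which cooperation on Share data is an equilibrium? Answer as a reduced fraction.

39/40

Expected continuation weight on next period's payoff is β·p = 2/3·p, which plays the role of the discount factor.
Cooperation requires 2/3·p ≥ (31−18)/(31−11) = 13/20, hence p ≥ 39/40.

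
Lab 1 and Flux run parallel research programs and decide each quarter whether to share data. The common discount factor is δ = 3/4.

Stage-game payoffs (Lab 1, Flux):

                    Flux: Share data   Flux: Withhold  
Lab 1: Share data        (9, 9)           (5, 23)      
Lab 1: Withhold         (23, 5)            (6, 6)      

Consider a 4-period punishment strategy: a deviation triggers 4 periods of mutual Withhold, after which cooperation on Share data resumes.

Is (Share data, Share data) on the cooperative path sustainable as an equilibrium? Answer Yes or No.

No

IC: δ+…+δ^4 ≥ (23−9)/(9−6) = 14/3.
At δ = 3/4: partial sum = 2.0508 < 4.6667. Cooperation not sustainable.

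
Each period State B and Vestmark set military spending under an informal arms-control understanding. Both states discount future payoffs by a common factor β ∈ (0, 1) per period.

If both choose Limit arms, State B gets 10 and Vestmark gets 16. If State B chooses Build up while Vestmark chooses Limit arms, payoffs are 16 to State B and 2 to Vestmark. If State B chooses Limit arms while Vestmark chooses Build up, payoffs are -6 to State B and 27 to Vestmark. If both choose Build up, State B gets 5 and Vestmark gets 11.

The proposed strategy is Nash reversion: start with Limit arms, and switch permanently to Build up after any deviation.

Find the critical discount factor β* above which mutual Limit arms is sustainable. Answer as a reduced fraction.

11/16

State B's threshold: (16−10)/(16−5) = 6/11.
Vestmark's threshold: (27−16)/(27−11) = 11/16.
6/11 < 11/16, so Vestmark binds and β* = 11/16.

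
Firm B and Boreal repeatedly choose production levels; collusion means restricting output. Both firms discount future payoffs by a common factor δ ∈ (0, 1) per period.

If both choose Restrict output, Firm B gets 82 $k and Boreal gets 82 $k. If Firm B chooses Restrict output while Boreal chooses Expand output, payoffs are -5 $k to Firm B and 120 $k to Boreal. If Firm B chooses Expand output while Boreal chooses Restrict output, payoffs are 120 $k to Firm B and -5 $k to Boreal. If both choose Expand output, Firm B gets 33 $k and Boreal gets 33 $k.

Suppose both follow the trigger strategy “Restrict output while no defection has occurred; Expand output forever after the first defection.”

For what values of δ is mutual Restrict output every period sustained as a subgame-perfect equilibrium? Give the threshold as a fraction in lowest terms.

38/87

One-period gain from deviating is 120 − 82 = 38. The loss is 82 − 33 = 49 in every subsequent period, with present value 49·δ/(1−δ).
Deviation is unprofitable when 49·δ/(1−δ) ≥ 38, i.e. δ/(1−δ) ≥ 38/49.
Equivalently δ ≥ 38/(38+49) = 38/87.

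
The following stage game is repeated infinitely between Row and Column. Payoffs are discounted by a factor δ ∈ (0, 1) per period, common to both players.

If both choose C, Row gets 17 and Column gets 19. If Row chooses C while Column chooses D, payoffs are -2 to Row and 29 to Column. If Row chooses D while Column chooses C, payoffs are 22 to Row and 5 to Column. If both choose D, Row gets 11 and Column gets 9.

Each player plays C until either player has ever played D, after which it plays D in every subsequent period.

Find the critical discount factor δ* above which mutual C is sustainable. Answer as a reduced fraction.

1/2

Row: cooperation gives 17 each period; deviation gives 22 once then 11 forever.
  17/(1−δ) ≥ 22 + 11δ/(1−δ) ⇒ δ ≥ 5/11.
Column: cooperation gives 19 each period; deviation gives 29 once then 9 forever.
  δ ≥ 10/20 = 1/2.
Both must hold, so the binding constraint is Column's: δ ≥ 1/2.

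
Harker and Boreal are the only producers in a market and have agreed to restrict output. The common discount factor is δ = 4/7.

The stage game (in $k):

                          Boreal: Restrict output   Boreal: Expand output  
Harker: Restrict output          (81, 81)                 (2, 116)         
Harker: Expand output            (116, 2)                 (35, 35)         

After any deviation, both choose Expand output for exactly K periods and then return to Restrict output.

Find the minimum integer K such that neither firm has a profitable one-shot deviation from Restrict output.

IC: δ(1−δ^K)/(1−δ) ≥ (116−81)/(81−35) = 35/46.
With δ = 4/7: need 1 − δ^K ≥ 35/46·(1−4/7)/(4/7), i.e. δ^K ≤ 0.4293.
Since (4/7)^1 = 0.5714 and (4/7)^2 = 0.3265, the smallest such K is 2.

2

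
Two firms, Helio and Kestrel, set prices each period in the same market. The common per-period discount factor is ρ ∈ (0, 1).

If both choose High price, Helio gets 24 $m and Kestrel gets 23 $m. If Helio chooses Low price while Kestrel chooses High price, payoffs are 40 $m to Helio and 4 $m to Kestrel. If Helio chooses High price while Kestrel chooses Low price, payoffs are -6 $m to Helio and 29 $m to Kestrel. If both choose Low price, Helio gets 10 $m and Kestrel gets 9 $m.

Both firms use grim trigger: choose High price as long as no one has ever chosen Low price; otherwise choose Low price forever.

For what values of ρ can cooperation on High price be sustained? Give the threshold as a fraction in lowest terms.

Helio: cooperation gives 24 each period; deviation gives 40 once then 10 forever.
  24/(1−ρ) ≥ 40 + 10ρ/(1−ρ) ⇒ ρ ≥ 16/30 = 8/15.
Kestrel: cooperation gives 23 each period; deviation gives 29 once then 9 forever.
  ρ ≥ 6/20 = 3/10.
Both must hold, so the binding constraint is Helio's: ρ ≥ 8/15.

8/15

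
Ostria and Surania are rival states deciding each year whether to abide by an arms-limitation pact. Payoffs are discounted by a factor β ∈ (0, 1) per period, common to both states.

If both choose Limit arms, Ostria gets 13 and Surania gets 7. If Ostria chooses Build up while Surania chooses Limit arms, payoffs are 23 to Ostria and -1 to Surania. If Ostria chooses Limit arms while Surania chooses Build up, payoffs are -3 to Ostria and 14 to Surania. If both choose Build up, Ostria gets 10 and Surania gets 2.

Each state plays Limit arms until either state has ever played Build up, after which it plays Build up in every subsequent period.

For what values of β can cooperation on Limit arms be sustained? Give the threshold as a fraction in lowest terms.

Ostria: cooperation gives 13 each period; deviation gives 23 once then 10 forever.
  13/(1−β) ≥ 23 + 10β/(1−β) ⇒ β ≥ 10/13.
Surania: cooperation gives 7 each period; deviation gives 14 once then 2 forever.
  β ≥ 7/12.
Both must hold, so the binding constraint is Ostria's: β ≥ 10/13.

10/13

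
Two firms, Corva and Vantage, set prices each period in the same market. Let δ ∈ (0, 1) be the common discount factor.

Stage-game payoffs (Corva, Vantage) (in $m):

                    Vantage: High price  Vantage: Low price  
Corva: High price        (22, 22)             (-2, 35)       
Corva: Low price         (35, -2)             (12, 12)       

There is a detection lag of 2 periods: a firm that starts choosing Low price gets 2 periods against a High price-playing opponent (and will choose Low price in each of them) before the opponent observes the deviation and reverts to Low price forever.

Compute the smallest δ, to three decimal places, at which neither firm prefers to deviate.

0.752

Deviating for the 2 undetected periods gains 35−22 = 13 per period over cooperation, then loses 22−12 = 10 per period forever once punishment starts.
Gain: 13(1 + δ + … + δ^1); loss: 10·δ^2/(1−δ).
No profitable deviation ⇔ 13(1−δ^2) ≤ 10·δ^2, i.e. δ^2 ≥ 13/(13+10) = 13/23.
Hence δ ≥ (13/23)^(1/2) ≈ 0.752.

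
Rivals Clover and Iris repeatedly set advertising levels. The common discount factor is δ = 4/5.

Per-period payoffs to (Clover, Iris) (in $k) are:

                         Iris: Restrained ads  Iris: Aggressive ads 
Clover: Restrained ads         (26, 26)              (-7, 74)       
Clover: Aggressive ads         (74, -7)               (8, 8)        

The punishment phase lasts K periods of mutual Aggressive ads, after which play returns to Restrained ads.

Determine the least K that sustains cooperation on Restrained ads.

No profitable deviation requires (26−8)(δ+…+δ^K) ≥ 74−26, i.e. δ+…+δ^K ≥ 8/3 ≈ 2.6667.
With δ = 4/5, the partial sums are K=1: 0.8000, K=2: 1.4400, K=3: 1.9520, K=4: 2.3616, K=5: 2.6893.
K = 5 is the first length at which the sum reaches 2.6667.

5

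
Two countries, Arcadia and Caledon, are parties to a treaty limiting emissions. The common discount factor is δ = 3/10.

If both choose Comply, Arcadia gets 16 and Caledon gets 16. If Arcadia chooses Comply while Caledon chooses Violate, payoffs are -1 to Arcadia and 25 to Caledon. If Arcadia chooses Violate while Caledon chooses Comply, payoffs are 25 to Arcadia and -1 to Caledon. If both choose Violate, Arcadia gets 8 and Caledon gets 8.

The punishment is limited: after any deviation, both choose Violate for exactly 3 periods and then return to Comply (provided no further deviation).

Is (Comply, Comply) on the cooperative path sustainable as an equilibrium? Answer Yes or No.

No

Comparing payoff streams over the 4 periods until play realigns: cooperate → 16(1+δ+…+δ^3); deviate → 25 + 8(δ+…+δ^3).
Cooperation is sustained iff (16−8)(δ+…+δ^3) ≥ 25−16.
δ+…+δ^3 = 3/10·(1−(3/10)^3)/(1−3/10) = 0.4170, and (25−16)/(16−8) = 1.1250.
0.4170 < 1.1250, so cooperation is not sustainable.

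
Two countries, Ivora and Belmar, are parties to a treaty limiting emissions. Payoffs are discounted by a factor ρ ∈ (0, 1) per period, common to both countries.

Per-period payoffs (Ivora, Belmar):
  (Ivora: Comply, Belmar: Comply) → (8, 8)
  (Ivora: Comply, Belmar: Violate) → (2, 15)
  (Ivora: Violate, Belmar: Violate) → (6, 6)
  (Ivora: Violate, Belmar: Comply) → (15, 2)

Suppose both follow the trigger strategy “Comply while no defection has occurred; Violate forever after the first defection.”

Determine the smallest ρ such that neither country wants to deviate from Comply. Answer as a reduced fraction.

8/(1−ρ) ≥ 15 + 6ρ/(1−ρ)
8 ≥ 15 − 9ρ
ρ ≥ 7/9.

7/9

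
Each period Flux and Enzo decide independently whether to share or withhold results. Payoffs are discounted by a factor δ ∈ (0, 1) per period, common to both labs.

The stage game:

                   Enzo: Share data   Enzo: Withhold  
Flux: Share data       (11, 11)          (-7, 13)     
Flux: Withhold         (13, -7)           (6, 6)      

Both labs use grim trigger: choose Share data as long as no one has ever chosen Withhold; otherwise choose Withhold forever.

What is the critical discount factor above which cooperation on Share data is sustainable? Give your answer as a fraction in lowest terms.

2/7

11/(1−δ) ≥ 13 + 6δ/(1−δ)
11 ≥ 13 − 7δ
δ ≥ 2/7.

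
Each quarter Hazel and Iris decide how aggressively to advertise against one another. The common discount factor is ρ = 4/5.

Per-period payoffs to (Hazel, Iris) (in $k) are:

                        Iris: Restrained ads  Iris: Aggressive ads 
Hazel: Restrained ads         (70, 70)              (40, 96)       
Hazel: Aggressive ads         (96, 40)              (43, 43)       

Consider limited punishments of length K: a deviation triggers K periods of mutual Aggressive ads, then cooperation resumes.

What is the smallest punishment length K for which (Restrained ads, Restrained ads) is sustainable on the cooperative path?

2

IC: ρ(1−ρ^K)/(1−ρ) ≥ (96−70)/(70−43) = 26/27.
With ρ = 4/5: need 1 − ρ^K ≥ 26/27·(1−4/5)/(4/5), i.e. ρ^K ≤ 0.7593.
Since (4/5)^1 = 0.8000 and (4/5)^2 = 0.6400, the smallest such K is 2.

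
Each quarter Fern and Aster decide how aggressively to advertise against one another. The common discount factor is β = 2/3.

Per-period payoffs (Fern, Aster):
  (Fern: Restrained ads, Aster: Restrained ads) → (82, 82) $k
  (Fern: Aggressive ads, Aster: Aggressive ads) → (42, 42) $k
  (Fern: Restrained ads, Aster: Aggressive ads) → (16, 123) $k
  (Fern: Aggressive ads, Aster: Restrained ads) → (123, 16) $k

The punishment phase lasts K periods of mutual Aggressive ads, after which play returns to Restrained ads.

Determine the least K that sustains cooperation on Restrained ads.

2

Need Σ_{k=1}^{K} β^k ≥ (123−82)/(82−42) = 1.0250 at β = 2/3.
At K = 1 the sum is 0.6667 < 1.0250; at K = 2 it is 1.1111 ≥ 1.0250.
So the minimum punishment length is K = 2.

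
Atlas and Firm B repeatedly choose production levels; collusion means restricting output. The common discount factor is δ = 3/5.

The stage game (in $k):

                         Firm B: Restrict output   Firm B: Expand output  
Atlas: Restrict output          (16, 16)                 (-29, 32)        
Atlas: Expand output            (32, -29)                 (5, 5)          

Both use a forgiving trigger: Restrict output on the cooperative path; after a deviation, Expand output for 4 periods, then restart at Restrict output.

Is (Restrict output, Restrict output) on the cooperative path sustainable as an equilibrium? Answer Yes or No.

A one-shot deviation gives 32 now, then 5 for 4 periods, then back to 16.
Gain from deviating: (32−16) today; loss: (16−5) in each of the next 4 periods.
No-deviation condition: (16−5)(δ+…+δ^4) ≥ 32−16, i.e. δ+…+δ^4 ≥ 16/11.
At δ = 3/5: δ+…+δ^4 = 1.3056 < 1.4545.
So cooperation is not sustainable.

No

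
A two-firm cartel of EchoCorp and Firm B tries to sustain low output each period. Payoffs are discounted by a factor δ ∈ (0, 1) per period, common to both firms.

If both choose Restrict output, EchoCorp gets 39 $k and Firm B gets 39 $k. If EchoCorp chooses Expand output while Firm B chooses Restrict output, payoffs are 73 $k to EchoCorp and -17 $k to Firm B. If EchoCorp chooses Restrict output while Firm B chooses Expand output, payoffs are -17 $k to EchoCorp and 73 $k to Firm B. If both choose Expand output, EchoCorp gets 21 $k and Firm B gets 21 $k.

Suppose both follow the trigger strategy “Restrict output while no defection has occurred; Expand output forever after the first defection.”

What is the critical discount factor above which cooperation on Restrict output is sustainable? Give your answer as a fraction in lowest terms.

Under grim trigger the critical discount factor is (T−C)/(T−P) with T = 73, C = 39, P = 21.
δ* = (73−39)/(73−21) = 34/52 = 17/26.

17/26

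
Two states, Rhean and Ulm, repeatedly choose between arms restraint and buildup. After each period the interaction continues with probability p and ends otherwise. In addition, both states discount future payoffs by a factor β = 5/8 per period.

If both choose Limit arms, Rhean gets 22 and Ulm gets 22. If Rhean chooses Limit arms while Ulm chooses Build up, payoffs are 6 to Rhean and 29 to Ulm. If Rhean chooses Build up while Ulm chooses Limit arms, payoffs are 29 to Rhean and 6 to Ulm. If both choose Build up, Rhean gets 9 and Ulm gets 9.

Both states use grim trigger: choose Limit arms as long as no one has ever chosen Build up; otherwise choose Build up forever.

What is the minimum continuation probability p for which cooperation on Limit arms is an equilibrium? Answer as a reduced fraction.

With continuation probability p and discount β, the effective per-period discount factor is βp.
Grim-trigger IC: βp ≥ (29−22)/(29−9) = 7/20.
So p ≥ (7/20)/(5/8) = 14/25.

14/25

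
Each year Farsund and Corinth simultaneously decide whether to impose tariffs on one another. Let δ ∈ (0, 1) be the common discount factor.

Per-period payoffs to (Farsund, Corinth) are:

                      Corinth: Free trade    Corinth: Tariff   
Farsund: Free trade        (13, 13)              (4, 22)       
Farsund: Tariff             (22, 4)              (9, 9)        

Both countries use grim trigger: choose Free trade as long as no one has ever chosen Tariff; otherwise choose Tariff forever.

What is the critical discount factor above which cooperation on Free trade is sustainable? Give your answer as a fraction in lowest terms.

9/13

Under grim trigger the critical discount factor is (T−C)/(T−P) with T = 22, C = 13, P = 9.
δ* = (22−13)/(22−9) = 9/13.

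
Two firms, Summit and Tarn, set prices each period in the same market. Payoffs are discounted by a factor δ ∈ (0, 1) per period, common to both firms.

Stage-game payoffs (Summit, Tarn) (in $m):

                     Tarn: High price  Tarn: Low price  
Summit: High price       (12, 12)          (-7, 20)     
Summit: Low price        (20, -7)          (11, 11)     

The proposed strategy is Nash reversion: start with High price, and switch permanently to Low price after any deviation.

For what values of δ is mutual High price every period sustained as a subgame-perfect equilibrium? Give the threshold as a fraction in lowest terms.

8/9

Under grim trigger the critical discount factor is (T−C)/(T−P) with T = 20, C = 12, P = 11.
δ* = (20−12)/(20−11) = 8/9.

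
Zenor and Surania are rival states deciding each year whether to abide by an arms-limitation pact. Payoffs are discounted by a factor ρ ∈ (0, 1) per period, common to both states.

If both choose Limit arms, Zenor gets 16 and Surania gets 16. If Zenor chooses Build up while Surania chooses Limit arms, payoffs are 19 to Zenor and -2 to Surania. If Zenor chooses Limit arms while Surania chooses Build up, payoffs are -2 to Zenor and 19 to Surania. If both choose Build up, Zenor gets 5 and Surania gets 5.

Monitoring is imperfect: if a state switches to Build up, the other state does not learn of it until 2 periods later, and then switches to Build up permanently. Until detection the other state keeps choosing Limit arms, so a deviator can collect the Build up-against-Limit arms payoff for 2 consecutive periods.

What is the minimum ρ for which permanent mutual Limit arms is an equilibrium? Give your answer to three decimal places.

0.463

Deviating for the 2 undetected periods gains 19−16 = 3 per period over cooperation, then loses 16−5 = 11 per period forever once punishment starts.
Gain: 3(1 + ρ + … + ρ^1); loss: 11·ρ^2/(1−ρ).
No profitable deviation ⇔ 3(1−ρ^2) ≤ 11·ρ^2, i.e. ρ^2 ≥ 3/(3+11) = 3/14.
Hence ρ ≥ (3/14)^(1/2) ≈ 0.463.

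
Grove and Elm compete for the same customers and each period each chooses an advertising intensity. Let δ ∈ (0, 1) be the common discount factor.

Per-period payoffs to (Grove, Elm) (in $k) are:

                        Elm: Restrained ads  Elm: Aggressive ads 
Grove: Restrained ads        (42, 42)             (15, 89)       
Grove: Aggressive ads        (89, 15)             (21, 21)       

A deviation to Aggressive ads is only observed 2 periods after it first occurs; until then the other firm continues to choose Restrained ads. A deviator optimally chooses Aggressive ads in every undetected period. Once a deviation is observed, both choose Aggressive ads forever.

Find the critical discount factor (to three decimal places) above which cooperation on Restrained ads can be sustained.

A deviator earns 89 for 2 periods, then 21 forever; cooperating earns 42 forever. Multiplying the IC by (1−δ):
42 ≥ 89(1−δ^2) + 21δ^2, so 68·δ^2 ≥ 47 and δ^2 ≥ 47/68.
δ ≥ (47/68)^(1/2) ≈ 0.831.

0.831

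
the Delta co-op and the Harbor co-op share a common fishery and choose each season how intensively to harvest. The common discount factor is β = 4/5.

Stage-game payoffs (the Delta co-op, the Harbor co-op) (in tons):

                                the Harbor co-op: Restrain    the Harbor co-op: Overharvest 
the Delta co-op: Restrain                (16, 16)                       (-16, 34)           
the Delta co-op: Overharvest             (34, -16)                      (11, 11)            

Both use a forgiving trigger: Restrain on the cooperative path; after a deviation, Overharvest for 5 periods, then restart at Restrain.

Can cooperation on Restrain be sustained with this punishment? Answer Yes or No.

A one-shot deviation gives 34 now, then 11 for 5 periods, then back to 16.
Gain from deviating: (34−16) today; loss: (16−11) in each of the next 5 periods.
No-deviation condition: (16−11)(β+…+β^5) ≥ 34−16, i.e. β+…+β^5 ≥ 18/5.
At β = 4/5: β+…+β^5 = 2.6893 < 3.6000.
So cooperation is not sustainable.

No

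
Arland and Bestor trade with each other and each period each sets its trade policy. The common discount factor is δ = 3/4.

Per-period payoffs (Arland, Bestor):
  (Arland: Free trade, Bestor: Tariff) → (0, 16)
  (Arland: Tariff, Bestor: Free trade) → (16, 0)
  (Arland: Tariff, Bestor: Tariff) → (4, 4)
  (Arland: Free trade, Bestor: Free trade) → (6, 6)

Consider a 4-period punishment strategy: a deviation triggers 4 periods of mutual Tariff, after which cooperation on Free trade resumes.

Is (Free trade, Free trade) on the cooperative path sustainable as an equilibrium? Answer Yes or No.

No

Comparing payoff streams over the 5 periods until play realigns: cooperate → 6(1+δ+…+δ^4); deviate → 16 + 4(δ+…+δ^4).
Cooperation is sustained iff (6−4)(δ+…+δ^4) ≥ 16−6.
δ+…+δ^4 = 3/4·(1−(3/4)^4)/(1−3/4) = 2.0508, and (16−6)/(6−4) = 5.0000.
2.0508 < 5.0000, so cooperation is not sustainable.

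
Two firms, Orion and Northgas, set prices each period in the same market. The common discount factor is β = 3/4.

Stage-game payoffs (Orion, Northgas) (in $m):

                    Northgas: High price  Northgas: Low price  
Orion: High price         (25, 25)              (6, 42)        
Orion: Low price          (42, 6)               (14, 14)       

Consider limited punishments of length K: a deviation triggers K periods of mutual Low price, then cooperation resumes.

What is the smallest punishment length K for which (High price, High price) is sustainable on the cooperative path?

3

Need Σ_{k=1}^{K} β^k ≥ (42−25)/(25−14) = 1.5455 at β = 3/4.
At K = 2 the sum is 1.3125 < 1.5455; at K = 3 it is 1.7344 ≥ 1.5455.
So the minimum punishment length is K = 3.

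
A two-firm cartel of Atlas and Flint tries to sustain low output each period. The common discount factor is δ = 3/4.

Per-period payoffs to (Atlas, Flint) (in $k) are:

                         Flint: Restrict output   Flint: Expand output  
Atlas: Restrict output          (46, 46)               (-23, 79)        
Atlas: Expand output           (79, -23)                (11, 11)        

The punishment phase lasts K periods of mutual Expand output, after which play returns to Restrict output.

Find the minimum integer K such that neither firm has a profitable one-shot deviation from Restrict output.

2

No profitable deviation requires (46−11)(δ+…+δ^K) ≥ 79−46, i.e. δ+…+δ^K ≥ 33/35 ≈ 0.9429.
With δ = 3/4, the partial sums are K=1: 0.7500, K=2: 1.3125.
K = 2 is the first length at which the sum reaches 0.9429.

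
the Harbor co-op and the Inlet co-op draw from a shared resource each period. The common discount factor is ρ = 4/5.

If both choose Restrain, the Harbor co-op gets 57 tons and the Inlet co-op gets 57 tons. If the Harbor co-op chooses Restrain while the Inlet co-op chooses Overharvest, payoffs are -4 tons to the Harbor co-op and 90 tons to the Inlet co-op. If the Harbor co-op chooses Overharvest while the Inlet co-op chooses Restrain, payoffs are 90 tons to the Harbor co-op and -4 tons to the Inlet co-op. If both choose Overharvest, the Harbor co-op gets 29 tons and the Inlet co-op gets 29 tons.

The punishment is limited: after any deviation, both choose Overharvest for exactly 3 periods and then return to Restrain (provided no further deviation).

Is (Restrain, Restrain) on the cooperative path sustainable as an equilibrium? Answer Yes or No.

A one-shot deviation gives 90 now, then 29 for 3 periods, then back to 57.
Gain from deviating: (90−57) today; loss: (57−29) in each of the next 3 periods.
No-deviation condition: (57−29)(ρ+…+ρ^3) ≥ 90−57, i.e. ρ+…+ρ^3 ≥ 33/28.
At ρ = 4/5: ρ+…+ρ^3 = 1.9520 ≥ 1.1786.
So cooperation is sustainable.

Yes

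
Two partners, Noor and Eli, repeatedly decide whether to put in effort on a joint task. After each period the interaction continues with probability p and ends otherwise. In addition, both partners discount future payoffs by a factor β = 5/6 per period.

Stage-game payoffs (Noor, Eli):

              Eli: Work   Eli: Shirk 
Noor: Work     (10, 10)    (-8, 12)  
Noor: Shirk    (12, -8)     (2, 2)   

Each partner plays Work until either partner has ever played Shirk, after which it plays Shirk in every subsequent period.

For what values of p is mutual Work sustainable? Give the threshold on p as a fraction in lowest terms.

With continuation probability p and discount β, the effective per-period discount factor is βp.
Grim-trigger IC: βp ≥ (12−10)/(12−2) = 1/5.
So p ≥ (1/5)/(5/6) = 6/25.

6/25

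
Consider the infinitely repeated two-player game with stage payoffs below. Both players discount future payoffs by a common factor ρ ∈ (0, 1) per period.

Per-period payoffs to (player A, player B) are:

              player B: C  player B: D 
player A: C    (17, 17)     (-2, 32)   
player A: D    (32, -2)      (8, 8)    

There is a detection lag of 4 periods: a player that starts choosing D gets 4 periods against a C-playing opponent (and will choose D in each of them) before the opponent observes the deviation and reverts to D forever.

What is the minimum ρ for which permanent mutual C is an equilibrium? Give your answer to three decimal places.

The best deviation is to choose D for all 4 undetected periods, earning 32 each, then 8 forever once detected.
Deviation value: 32(1−ρ^4)/(1−ρ) + 8ρ^4/(1−ρ); cooperation value: 17/(1−ρ).
IC: 17 ≥ 32(1−ρ^4) + 8ρ^4 = 32 − 24ρ^4.
So ρ^4 ≥ 15/24 = 5/8, giving ρ ≥ (5/8)^(1/4) ≈ 0.889.

0.889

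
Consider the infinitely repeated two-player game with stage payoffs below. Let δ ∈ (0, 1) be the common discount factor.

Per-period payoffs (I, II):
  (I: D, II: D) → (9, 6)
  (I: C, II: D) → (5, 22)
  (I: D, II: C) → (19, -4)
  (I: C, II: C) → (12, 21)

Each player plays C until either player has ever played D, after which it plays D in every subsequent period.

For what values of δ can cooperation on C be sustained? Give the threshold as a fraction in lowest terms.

I's threshold: (19−12)/(19−9) = 7/10.
II's threshold: (22−21)/(22−6) = 1/16.
7/10 > 1/16, so I binds and δ* = 7/10.

7/10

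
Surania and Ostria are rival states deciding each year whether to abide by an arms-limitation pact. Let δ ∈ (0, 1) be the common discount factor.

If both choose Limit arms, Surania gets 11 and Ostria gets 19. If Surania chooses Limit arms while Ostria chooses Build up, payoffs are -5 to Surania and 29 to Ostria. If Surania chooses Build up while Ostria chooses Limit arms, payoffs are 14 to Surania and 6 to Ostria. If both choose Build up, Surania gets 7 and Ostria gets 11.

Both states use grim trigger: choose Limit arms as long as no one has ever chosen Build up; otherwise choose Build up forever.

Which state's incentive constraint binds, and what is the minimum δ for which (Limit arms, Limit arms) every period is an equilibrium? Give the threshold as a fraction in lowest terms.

Surania's threshold: (14−11)/(14−7) = 3/7.
Ostria's threshold: (29−19)/(29−11) = 5/9.
3/7 < 5/9, so Ostria binds and δ* = 5/9.

Ostria; δ ≥ 5/9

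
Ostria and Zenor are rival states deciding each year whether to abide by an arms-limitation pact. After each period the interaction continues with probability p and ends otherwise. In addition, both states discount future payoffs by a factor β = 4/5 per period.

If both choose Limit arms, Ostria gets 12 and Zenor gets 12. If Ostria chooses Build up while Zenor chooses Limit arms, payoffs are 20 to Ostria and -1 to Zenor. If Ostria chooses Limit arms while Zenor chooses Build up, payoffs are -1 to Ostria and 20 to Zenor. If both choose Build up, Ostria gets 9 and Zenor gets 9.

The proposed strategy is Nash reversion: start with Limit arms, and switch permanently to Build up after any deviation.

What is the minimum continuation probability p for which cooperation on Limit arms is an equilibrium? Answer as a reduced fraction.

With continuation probability p and discount β, the effective per-period discount factor is βp.
Grim-trigger IC: βp ≥ (20−12)/(20−9) = 8/11.
So p ≥ (8/11)/(4/5) = 10/11.

10/11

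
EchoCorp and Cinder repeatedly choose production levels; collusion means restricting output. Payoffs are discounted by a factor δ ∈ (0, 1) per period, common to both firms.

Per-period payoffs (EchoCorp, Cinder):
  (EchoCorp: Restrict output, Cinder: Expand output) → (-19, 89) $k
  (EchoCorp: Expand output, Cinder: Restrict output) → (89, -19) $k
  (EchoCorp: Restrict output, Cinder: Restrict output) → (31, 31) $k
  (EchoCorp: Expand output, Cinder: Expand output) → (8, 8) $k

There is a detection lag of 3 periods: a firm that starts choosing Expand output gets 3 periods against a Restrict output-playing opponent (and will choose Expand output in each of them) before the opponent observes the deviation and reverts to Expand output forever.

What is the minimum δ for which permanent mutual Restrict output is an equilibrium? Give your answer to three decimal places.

0.895

A deviator earns 89 for 3 periods, then 8 forever; cooperating earns 31 forever. Multiplying the IC by (1−δ):
31 ≥ 89(1−δ^3) + 8δ^3, so 81·δ^3 ≥ 58 and δ^3 ≥ 58/81.
δ ≥ (58/81)^(1/3) ≈ 0.895.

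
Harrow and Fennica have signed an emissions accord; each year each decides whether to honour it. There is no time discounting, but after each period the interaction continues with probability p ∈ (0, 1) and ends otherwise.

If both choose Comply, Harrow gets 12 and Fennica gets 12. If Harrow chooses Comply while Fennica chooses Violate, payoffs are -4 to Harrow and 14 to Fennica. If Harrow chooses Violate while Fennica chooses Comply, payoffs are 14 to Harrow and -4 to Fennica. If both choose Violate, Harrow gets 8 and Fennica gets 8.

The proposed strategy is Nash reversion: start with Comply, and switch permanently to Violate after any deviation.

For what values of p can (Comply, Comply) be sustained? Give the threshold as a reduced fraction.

Expected cooperation value is 12 + p·12 + p²·12 + … = 12/(1−p); deviation gives 14 + p·8/(1−p).
12 ≥ 14(1−p) + 8p ⇒ 6p ≥ 2 ⇒ p ≥ 2/6 = 1/3.

1/3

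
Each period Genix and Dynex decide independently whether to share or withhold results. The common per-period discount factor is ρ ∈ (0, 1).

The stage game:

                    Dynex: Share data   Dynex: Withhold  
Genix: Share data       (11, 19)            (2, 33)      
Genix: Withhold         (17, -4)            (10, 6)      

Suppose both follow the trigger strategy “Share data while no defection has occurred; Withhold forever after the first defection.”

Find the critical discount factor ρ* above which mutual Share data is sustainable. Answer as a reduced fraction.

Genix's threshold: (17−11)/(17−10) = 6/7.
Dynex's threshold: (33−19)/(33−6) = 14/27.
6/7 > 14/27, so Genix binds and ρ* = 6/7.

6/7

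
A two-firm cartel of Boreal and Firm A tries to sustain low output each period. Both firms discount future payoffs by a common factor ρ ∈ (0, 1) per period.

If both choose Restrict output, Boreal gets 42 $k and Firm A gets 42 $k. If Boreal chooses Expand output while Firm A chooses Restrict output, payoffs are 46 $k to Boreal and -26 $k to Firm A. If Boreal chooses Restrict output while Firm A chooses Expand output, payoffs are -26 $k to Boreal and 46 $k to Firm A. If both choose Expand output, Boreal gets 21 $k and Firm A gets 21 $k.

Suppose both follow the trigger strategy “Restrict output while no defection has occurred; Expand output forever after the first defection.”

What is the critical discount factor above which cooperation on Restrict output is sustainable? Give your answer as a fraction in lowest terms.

Under grim trigger the critical discount factor is (T−C)/(T−P) with T = 46, C = 42, P = 21.
ρ* = (46−42)/(46−21) = 4/25.

4/25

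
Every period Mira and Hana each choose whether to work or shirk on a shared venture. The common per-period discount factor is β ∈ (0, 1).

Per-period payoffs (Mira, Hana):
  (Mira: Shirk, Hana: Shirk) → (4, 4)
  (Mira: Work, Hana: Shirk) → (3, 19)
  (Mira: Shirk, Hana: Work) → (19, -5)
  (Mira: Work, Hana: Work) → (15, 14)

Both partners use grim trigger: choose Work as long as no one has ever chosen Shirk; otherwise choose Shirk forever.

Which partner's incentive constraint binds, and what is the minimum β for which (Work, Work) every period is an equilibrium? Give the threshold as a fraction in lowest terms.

Hana; β ≥ 1/3

Mira: cooperation gives 15 each period; deviation gives 19 once then 4 forever.
  15/(1−β) ≥ 19 + 4β/(1−β) ⇒ β ≥ 4/15.
Hana: cooperation gives 14 each period; deviation gives 19 once then 4 forever.
  β ≥ 5/15 = 1/3.
Both must hold, so the binding constraint is Hana's: β ≥ 1/3.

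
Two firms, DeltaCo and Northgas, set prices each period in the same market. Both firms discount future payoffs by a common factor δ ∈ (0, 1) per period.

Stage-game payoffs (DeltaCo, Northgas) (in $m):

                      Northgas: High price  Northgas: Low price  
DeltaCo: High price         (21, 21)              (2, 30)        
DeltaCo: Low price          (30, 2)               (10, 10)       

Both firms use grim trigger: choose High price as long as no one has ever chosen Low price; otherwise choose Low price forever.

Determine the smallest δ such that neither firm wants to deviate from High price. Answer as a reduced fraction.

21/(1−δ) ≥ 30 + 10δ/(1−δ)
21 ≥ 30 − 20δ
δ ≥ 9/20.

9/20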